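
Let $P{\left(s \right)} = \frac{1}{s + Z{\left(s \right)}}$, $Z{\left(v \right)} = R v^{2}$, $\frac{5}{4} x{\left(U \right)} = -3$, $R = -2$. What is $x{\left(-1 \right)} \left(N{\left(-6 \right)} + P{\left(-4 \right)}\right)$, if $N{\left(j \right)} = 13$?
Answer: $- \frac{467}{15} \approx -31.133$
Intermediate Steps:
$x{\left(U \right)} = - \frac{12}{5}$ ($x{\left(U \right)} = \frac{4}{5} \left(-3\right) = - \frac{12}{5}$)
$Z{\left(v \right)} = - 2 v^{2}$
$P{\left(s \right)} = \frac{1}{s - 2 s^{2}}$
$x{\left(-1 \right)} \left(N{\left(-6 \right)} + P{\left(-4 \right)}\right) = - \frac{12 \left(13 - \frac{1}{\left(-4\right) \left(-1 + 2 \left(-4\right)\right)}\right)}{5} = - \frac{12 \left(13 - - \frac{1}{4 \left(-1 - 8\right)}\right)}{5} = - \frac{12 \left(13 - - \frac{1}{4 \left(-9\right)}\right)}{5} = - \frac{12 \left(13 - \left(- \frac{1}{4}\right) \left(- \frac{1}{9}\right)\right)}{5} = - \frac{12 \left(13 - \frac{1}{36}\right)}{5} = \left(- \frac{12}{5}\right) \frac{467}{36} = - \frac{467}{15}$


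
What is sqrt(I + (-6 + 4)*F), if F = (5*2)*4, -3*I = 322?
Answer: I*sqrt(1686)/3 ≈ 13.687*I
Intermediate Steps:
I = -322/3 (I = -1/3*322 = -322/3 ≈ -107.33)
F = 40 (F = 10*4 = 40)
sqrt(I + (-6 + 4)*F) = sqrt(-322/3 + (-6 + 4)*40) = sqrt(-322/3 - 2*40) = sqrt(-322/3 - 80) = sqrt(-562/3) = I*sqrt(1686)/3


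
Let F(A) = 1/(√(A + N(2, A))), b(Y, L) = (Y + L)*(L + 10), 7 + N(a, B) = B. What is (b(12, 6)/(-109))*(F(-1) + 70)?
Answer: -20160/109 + 96*I/109 ≈ -184.95 + 0.88073*I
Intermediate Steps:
N(a, B) = -7 + B
b(Y, L) = (10 + L)*(L + Y) (b(Y, L) = (L + Y)*(10 + L) = (10 + L)*(L + Y))
F(A) = (-7 + 2*A)^(-½) (F(A) = 1/(√(A + (-7 + A))) = 1/(√(-7 + 2*A)) = (-7 + 2*A)^(-½))
(b(12, 6)/(-109))*(F(-1) + 70) = ((6² + 10*6 + 10*12 + 6*12)/(-109))*((-7 + 2*(-1))^(-½) + 70) = ((36 + 60 + 120 + 72)*(-1/109))*((-7 - 2)^(-½) + 70) = (288*(-1/109))*((-9)^(-½) + 70) = -288*(-I/3 + 70)/109 = -288*(70 - I/3)/109 = -20160/109 + 96*I/109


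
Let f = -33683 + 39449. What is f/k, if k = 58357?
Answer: 5766/58357 ≈ 0.098806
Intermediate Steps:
f = 5766
f/k = 5766/58357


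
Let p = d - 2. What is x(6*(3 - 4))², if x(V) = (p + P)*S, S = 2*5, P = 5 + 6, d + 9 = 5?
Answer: 2500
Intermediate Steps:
d = -4 (d = -9 + 5 = -4)
P = 11
p = -6 (p = -4 - 2 = -6)
S = 10
x(V) = 50 (x(V) = (-6 + 11)*10 = 5*10 = 50)
x(6*(3 - 4))² = 50² = 2500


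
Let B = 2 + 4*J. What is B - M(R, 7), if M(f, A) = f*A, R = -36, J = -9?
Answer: 218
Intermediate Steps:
M(f, A) = A*f
B = -34 (B = 2 + 4*(-9) = 2 - 36 = -34)
B - M(R, 7) = -34 - 7*(-36) = -34 - 1*(-252) = -34 + 252 = 218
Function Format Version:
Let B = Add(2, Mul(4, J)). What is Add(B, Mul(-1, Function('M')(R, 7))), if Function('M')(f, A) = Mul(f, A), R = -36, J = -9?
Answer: 218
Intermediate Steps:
Function('M')(f, A) = Mul(A, f)
B = -34 (B = Add(2, Mul(4, -9)) = Add(2, -36) = -34)
Add(B, Mul(-1, Function('M')(R, 7))) = Add(-34, Mul(-1, Mul(7, -36))) = Add(-34, Mul(-1, -252)) = Add(-34, 252) = 218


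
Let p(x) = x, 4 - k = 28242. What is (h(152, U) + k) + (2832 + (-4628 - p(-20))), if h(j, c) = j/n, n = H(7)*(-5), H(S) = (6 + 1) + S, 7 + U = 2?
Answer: -1050566/35 ≈ -30016.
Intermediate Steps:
k = -28238 (k = 4 - 1*28242 = 4 - 28242 = -28238)
U = -5 (U = -7 + 2 = -5)
H(S) = 7 + S
n = -70 (n = (7 + 7)*(-5) = 14*(-5) = -70)
h(j, c) = -j/70 (h(j, c) = j/(-70) = j*(-1/70) = -j/70)
(h(152, U) + k) + (2832 + (-4628 - p(-20))) = (-1/70*152 - 28238) + (2832 + (-4628 - 1*(-20))) = (-76/35 - 28238) + (2832 + (-4628 + 20)) = -988406/35 + (2832 - 4608) = -988406/35 - 1776 = -1050566/35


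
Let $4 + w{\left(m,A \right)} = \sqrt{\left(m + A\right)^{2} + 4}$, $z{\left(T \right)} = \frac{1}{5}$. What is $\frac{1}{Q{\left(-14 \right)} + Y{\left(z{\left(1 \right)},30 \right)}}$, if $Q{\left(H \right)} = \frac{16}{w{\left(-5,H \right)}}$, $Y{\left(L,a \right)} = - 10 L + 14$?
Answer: $\frac{1063}{12884} - \frac{\sqrt{365}}{3221} \approx 0.076574$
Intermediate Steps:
$z{\left(T \right)} = \frac{1}{5}$
$Y{\left(L,a \right)} = 14 - 10 L$
$w{\left(m,A \right)} = -4 + \sqrt{4 + \left(A + m\right)^{2}}$ ($w{\left(m,A \right)} = -4 + \sqrt{\left(m + A\right)^{2} + 4} = -4 + \sqrt{\left(A + m\right)^{2} + 4} = -4 + \sqrt{4 + \left(A + m\right)^{2}}$)
$Q{\left(H \right)} = \frac{16}{-4 + \sqrt{4 + \left(-5 + H\right)^{2}}}$ ($Q{\left(H \right)} = \frac{16}{-4 + \sqrt{4 + \left(H - 5\right)^{2}}} = \frac{16}{-4 + \sqrt{4 + \left(-5 + H\right)^{2}}}$)
$\frac{1}{Q{\left(-14 \right)} + Y{\left(z{\left(1 \right)},30 \right)}} = \frac{1}{\frac{16}{-4 + \sqrt{4 + \left(-5 - 14\right)^{2}}} + \left(14 - 2\right)} = \frac{1}{\frac{16}{-4 + \sqrt{4 + \left(-19\right)^{2}}} + \left(14 - 2\right)} = \frac{1}{\frac{16}{-4 + \sqrt{4 + 361}} + 12} = \frac{1}{\frac{16}{-4 + \sqrt{365}} + 12} = \frac{1}{12 + \frac{16}{-4 + \sqrt{365}}}$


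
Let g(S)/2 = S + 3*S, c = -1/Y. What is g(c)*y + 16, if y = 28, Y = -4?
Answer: 72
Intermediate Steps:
c = ¼ (c = -1/(-4) = -1*(-¼) = ¼ ≈ 0.25000)
g(S) = 8*S (g(S) = 2*(S + 3*S) = 2*(4*S) = 8*S)
g(c)*y + 16 = (8*(¼))*28 + 16 = 2*28 + 16 = 56 + 16 = 72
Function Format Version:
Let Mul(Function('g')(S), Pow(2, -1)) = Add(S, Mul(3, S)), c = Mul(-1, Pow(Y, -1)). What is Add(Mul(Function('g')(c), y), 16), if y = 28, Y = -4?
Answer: 72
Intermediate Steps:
c = Rational(1, 4) (c = Mul(-1, Pow(-4, -1)) = Mul(-1, Rational(-1, 4)) = Rational(1, 4) ≈ 0.25000)
Function('g')(S) = Mul(8, S) (Function('g')(S) = Mul(2, Add(S, Mul(3, S))) = Mul(2, Mul(4, S)) = Mul(8, S))
Add(Mul(Function('g')(c), y), 16) = Add(Mul(Mul(8, Rational(1, 4)), 28), 16) = Add(Mul(2, 28), 16) = Add(56, 16) = 72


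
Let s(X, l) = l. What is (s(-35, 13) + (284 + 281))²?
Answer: 334084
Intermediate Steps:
(s(-35, 13) + (284 + 281))² = (13 + (284 + 281))² = (13 + 565)² = 578² = 334084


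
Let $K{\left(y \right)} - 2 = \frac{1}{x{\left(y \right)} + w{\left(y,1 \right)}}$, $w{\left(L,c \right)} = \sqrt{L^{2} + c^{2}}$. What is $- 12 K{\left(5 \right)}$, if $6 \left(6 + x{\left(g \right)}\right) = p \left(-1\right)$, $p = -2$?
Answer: $- \frac{708}{55} + \frac{108 \sqrt{26}}{55} \approx -2.8601$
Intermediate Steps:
$x{\left(g \right)} = - \frac{17}{3}$ ($x{\left(g \right)} = -6 + \frac{\left(-2\right) \left(-1\right)}{6} = -6 + \frac{1}{6} \cdot 2 = -6 + \frac{1}{3} = - \frac{17}{3}$)
$K{\left(y \right)} = 2 + \frac{1}{- \frac{17}{3} + \sqrt{1 + y^{2}}}$ ($K{\left(y \right)} = 2 + \frac{1}{- \frac{17}{3} + \sqrt{y^{2} + 1^{2}}} = 2 + \frac{1}{- \frac{17}{3} + \sqrt{y^{2} + 1}} = 2 + \frac{1}{- \frac{17}{3} + \sqrt{1 + y^{2}}}$)
$- 12 K{\left(5 \right)} = - 12 \frac{-31 + 6 \sqrt{1 + 5^{2}}}{-17 + 3 \sqrt{1 + 5^{2}}} = - 12 \frac{-31 + 6 \sqrt{1 + 25}}{-17 + 3 \sqrt{1 + 25}} = - 12 \frac{-31 + 6 \sqrt{26}}{-17 + 3 \sqrt{26}} = - \frac{12 \left(-31 + 6 \sqrt{26}\right)}{-17 + 3 \sqrt{26}}$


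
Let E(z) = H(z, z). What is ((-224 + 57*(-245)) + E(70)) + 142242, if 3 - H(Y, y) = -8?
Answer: 128064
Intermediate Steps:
H(Y, y) = 11 (H(Y, y) = 3 - 1*(-8) = 3 + 8 = 11)
E(z) = 11
((-224 + 57*(-245)) + E(70)) + 142242 = ((-224 + 57*(-245)) + 11) + 142242 = ((-224 - 13965) + 11) + 142242 = (-14189 + 11) + 142242 = -14178 + 142242 = 128064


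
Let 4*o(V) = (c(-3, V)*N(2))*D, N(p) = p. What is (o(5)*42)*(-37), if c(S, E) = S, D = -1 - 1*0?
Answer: -2331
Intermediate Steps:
D = -1 (D = -1 + 0 = -1)
o(V) = 3/2 (o(V) = (-3*2*(-1))/4 = (-6*(-1))/4 = (¼)*6 = 3/2)
(o(5)*42)*(-37) = ((3/2)*42)*(-37) = 63*(-37) = -2331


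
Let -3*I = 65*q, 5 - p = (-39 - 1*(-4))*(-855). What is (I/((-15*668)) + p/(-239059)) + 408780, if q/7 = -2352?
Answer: 48954742681616/119768559 ≈ 4.0874e+5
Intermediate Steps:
q = -16464 (q = 7*(-2352) = -16464)
p = -29920 (p = 5 - (-39 - 1*(-4))*(-855) = 5 - (-39 + 4)*(-855) = 5 - (-35)*(-855) = 5 - 1*29925 = 5 - 29925 = -29920)
I = 356720 (I = -65*(-16464)/3 = -⅓*(-1070160) = 356720)
(I/((-15*668)) + p/(-239059)) + 408780 = (356720/((-15*668)) - 29920/(-239059)) + 408780 = (356720/(-10020) - 29920*(-1/239059)) + 408780 = (356720*(-1/10020) + 29920/239059) + 408780 = (-17836/501 + 29920/239059) + 408780 = -4248866404/119768559 + 408780 = 48954742681616/119768559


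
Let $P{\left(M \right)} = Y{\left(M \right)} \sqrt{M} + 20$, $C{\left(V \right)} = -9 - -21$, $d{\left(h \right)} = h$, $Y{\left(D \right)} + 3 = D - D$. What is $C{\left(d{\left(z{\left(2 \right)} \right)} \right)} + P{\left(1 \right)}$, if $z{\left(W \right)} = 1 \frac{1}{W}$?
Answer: $29$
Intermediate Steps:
$z{\left(W \right)} = \frac{1}{W}$
$Y{\left(D \right)} = -3$ ($Y{\left(D \right)} = -3 + \left(D - D\right) = -3 + 0 = -3$)
$C{\left(V \right)} = 12$ ($C{\left(V \right)} = -9 + 21 = 12$)
$P{\left(M \right)} = 20 - 3 \sqrt{M}$ ($P{\left(M \right)} = - 3 \sqrt{M} + 20 = 20 - 3 \sqrt{M}$)
$C{\left(d{\left(z{\left(2 \right)} \right)} \right)} + P{\left(1 \right)} = 12 + \left(20 - 3 \sqrt{1}\right) = 12 + \left(20 - 3\right) = 12 + 17 = 29$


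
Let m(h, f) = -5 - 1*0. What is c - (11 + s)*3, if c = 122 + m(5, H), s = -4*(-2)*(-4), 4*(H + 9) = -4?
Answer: 180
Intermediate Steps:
H = -10 (H = -9 + (1/4)*(-4) = -9 - 1 = -10)
s = -32 (s = 8*(-4) = -32)
m(h, f) = -5 (m(h, f) = -5 + 0 = -5)
c = 117 (c = 122 - 5 = 117)
c - (11 + s)*3 = 117 - (11 - 32)*3 = 117 - (-21)*3 = 117 - 1*(-63) = 117 + 63 = 180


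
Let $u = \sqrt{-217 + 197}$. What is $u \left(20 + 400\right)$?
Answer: $840 i \sqrt{5} \approx 1878.3 i$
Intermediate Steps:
$u = 2 i \sqrt{5}$ ($u = \sqrt{-20} = 2 i \sqrt{5} \approx 4.4721 i$)
$u \left(20 + 400\right) = 2 i \sqrt{5} \left(20 + 400\right) = 2 i \sqrt{5} \cdot 420 = 840 i \sqrt{5}$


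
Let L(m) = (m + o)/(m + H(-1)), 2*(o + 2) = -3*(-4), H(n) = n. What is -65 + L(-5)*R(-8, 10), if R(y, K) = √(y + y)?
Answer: -65 + 2*I/3 ≈ -65.0 + 0.66667*I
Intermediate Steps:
R(y, K) = √2*√y (R(y, K) = √(2*y) = √2*√y)
o = 4 (o = -2 + (-3*(-4))/2 = -2 + (½)*12 = -2 + 6 = 4)
L(m) = (4 + m)/(-1 + m) (L(m) = (m + 4)/(m - 1) = (4 + m)/(-1 + m))
-65 + L(-5)*R(-8, 10) = -65 + ((4 - 5)/(-1 - 5))*(√2*√(-8)) = -65 + (-1/(-6))*(√2*(2*I*√2)) = -65 + (-⅙*(-1))*(4*I) = -65 + (4*I)/6 = -65 + 2*I/3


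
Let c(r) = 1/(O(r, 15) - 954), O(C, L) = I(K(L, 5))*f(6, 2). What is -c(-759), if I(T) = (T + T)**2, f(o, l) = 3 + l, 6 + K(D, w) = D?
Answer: -1/666 ≈ -0.0015015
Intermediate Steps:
K(D, w) = -6 + D
I(T) = 4*T**2 (I(T) = (2*T)**2 = 4*T**2)
O(C, L) = 20*(-6 + L)**2 (O(C, L) = (4*(-6 + L)**2)*(3 + 2) = (4*(-6 + L)**2)*5 = 20*(-6 + L)**2)
c(r) = 1/666 (c(r) = 1/(20*(-6 + 15)**2 - 954) = 1/(20*9**2 - 954) = 1/(20*81 - 954) = 1/(1620 - 954) = 1/666)
-c(-759) = -1*1/666 = -1/666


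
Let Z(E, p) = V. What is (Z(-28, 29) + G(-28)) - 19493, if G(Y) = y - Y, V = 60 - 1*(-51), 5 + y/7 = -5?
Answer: -19424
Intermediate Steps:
y = -70 (y = -35 + 7*(-5) = -35 - 35 = -70)
V = 111 (V = 60 + 51 = 111)
Z(E, p) = 111
G(Y) = -70 - Y
(Z(-28, 29) + G(-28)) - 19493 = (111 + (-70 - 1*(-28))) - 19493 = (111 + (-70 + 28)) - 19493 = (111 - 42) - 19493 = 69 - 19493 = -19424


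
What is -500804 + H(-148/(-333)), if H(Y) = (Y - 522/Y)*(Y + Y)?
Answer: -40649656/81 ≈ -5.0185e+5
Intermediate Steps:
H(Y) = 2*Y*(Y - 522/Y) (H(Y) = (Y - 522/Y)*(2*Y) = 2*Y*(Y - 522/Y))
-500804 + H(-148/(-333)) = -500804 + (-1044 + 2*(-148/(-333))²) = -500804 + (-1044 + 2*(-148*(-1/333))²) = -500804 + (-1044 + 2*(4/9)²) = -500804 + (-1044 + 2*(16/81)) = -500804 + (-1044 + 32/81) = -500804 - 84532/81 = -40649656/81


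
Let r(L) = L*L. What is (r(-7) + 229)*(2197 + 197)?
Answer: 665532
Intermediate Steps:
r(L) = L²
(r(-7) + 229)*(2197 + 197) = ((-7)² + 229)*(2197 + 197) = (49 + 229)*2394 = 278*2394 = 665532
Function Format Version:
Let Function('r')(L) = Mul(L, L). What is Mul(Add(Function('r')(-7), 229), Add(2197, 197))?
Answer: 665532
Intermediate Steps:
Function('r')(L) = Pow(L, 2)
Mul(Add(Function('r')(-7), 229), Add(2197, 197)) = Mul(Add(Pow(-7, 2), 229), Add(2197, 197)) = Mul(Add(49, 229), 2394) = Mul(278, 2394) = 665532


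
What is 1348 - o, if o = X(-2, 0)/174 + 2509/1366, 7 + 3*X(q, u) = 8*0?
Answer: 239973490/178263 ≈ 1346.2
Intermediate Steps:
X(q, u) = -7/3 (X(q, u) = -7/3 + (8*0)/3 = -7/3 + (⅓)*0 = -7/3 + 0 = -7/3)
o = 325034/178263 (o = -7/3/174 + 2509/1366 = -7/3*1/174 + 2509*(1/1366) = -7/522 + 2509/1366 = 325034/178263 ≈ 1.8233)
1348 - o = 1348 - 1*325034/178263 = 1348 - 325034/178263 = 239973490/178263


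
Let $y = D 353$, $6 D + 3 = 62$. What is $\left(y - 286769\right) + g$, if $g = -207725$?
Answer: $- \frac{2946137}{6} \approx -4.9102 \cdot 10^{5}$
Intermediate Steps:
$D = \frac{59}{6}$ ($D = - \frac{1}{2} + \frac{1}{6} \cdot 62 = - \frac{1}{2} + \frac{31}{3} = \frac{59}{6} \approx 9.8333$)
$y = \frac{20827}{6}$ ($y = \frac{59}{6} \cdot 353 = \frac{20827}{6} \approx 3471.2$)
$\left(y - 286769\right) + g = \left(\frac{20827}{6} - 286769\right) - 207725 = - \frac{1699787}{6} - 207725 = - \frac{2946137}{6}$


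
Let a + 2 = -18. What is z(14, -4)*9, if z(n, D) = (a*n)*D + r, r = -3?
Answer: 10053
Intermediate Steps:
a = -20 (a = -2 - 18 = -20)
z(n, D) = -3 - 20*D*n (z(n, D) = (-20*n)*D - 3 = -20*D*n - 3 = -3 - 20*D*n)
z(14, -4)*9 = (-3 - 20*(-4)*14)*9 = (-3 + 1120)*9 = 1117*9 = 10053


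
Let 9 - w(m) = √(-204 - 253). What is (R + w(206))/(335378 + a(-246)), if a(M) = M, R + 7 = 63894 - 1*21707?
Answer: 6027/47876 - I*√457/335132 ≈ 0.12589 - 6.3788e-5*I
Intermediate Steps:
R = 42180 (R = -7 + (63894 - 1*21707) = -7 + (63894 - 21707) = -7 + 42187 = 42180)
w(m) = 9 - I*√457 (w(m) = 9 - √(-204 - 253) = 9 - √(-457) = 9 - I*√457)
(R + w(206))/(335378 + a(-246)) = (42180 + (9 - I*√457))/(335378 - 246) = (42189 - I*√457)/335132 = (42189 - I*√457)*(1/335132) = 6027/47876 - I*√457/335132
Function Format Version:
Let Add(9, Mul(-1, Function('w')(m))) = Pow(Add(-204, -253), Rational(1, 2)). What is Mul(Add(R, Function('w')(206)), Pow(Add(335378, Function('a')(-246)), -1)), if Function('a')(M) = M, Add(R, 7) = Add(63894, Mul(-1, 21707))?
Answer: Add(Rational(6027, 47876), Mul(Rational(-1, 335132), I, Pow(457, Rational(1, 2)))) ≈ Add(0.12589, Mul(-6.3788e-5, I))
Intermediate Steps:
R = 42180 (R = Add(-7, Add(63894, Mul(-1, 21707))) = Add(-7, Add(63894, -21707)) = Add(-7, 42187) = 42180)
Function('w')(m) = Add(9, Mul(-1, I, Pow(457, Rational(1, 2)))) (Function('w')(m) = Add(9, Mul(-1, Pow(Add(-204, -253), Rational(1, 2)))) = Add(9, Mul(-1, Pow(-457, Rational(1, 2)))) = Add(9, Mul(-1, Mul(I, Pow(457, Rational(1, 2))))) = Add(9, Mul(-1, I, Pow(457, Rational(1, 2)))))
Mul(Add(R, Function('w')(206)), Pow(Add(335378, Function('a')(-246)), -1)) = Mul(Add(42180, Add(9, Mul(-1, I, Pow(457, Rational(1, 2))))), Pow(Add(335378, -246), -1)) = Mul(Add(42189, Mul(-1, I, Pow(457, Rational(1, 2)))), Pow(335132, -1)) = Mul(Add(42189, Mul(-1, I, Pow(457, Rational(1, 2)))), Rational(1, 335132)) = Add(Rational(6027, 47876), Mul(Rational(-1, 335132), I, Pow(457, Rational(1, 2))))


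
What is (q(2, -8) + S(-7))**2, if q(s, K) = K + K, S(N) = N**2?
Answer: 1089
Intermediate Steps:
q(s, K) = 2*K
(q(2, -8) + S(-7))**2 = (2*(-8) + (-7)**2)**2 = (-16 + 49)**2 = 33**2 = 1089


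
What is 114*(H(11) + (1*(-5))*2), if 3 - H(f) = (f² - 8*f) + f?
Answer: -5814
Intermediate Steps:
H(f) = 3 - f² + 7*f (H(f) = 3 - ((f² - 8*f) + f) = 3 - (f² - 7*f) = 3 + (-f² + 7*f) = 3 - f² + 7*f)
114*(H(11) + (1*(-5))*2) = 114*((3 - 1*11² + 7*11) + (1*(-5))*2) = 114*((3 - 1*121 + 77) - 5*2) = 114*((3 - 121 + 77) - 10) = 114*(-41 - 10) = 114*(-51) = -5814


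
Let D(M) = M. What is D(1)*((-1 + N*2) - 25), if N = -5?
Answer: -36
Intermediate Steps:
D(1)*((-1 + N*2) - 25) = 1*((-1 - 5*2) - 25) = 1*((-1 - 10) - 25) = 1*(-11 - 25) = 1*(-36) = -36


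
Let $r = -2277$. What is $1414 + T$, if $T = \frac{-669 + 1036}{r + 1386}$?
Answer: $\frac{1259507}{891} \approx 1413.6$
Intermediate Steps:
$T = - \frac{367}{891}$ ($T = \frac{-669 + 1036}{-2277 + 1386} = \frac{367}{-891} = 367 \left(- \frac{1}{891}\right) = - \frac{367}{891} \approx -0.4119$)
$1414 + T = 1414 - \frac{367}{891} = \frac{1259507}{891}$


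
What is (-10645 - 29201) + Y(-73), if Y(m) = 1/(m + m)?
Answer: -5817517/146 ≈ -39846.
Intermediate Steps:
Y(m) = 1/(2*m)
(-10645 - 29201) + Y(-73) = (-10645 - 29201) + (½)/(-73) = -39846 + (½)*(-1/73) = -39846 - 1/146 = -5817517/146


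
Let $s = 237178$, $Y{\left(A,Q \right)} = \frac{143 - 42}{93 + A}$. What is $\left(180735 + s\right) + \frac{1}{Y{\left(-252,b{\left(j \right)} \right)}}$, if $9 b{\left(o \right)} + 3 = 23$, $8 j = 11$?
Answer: $\frac{42209054}{101} \approx 4.1791 \cdot 10^{5}$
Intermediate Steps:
$j = \frac{11}{8}$ ($j = \frac{1}{8} \cdot 11 = \frac{11}{8} \approx 1.375$)
$b{\left(o \right)} = \frac{20}{9}$ ($b{\left(o \right)} = - \frac{1}{3} + \frac{1}{9} \cdot 23 = - \frac{1}{3} + \frac{23}{9} = \frac{20}{9}$)
$Y{\left(A,Q \right)} = \frac{101}{93 + A}$
$\left(180735 + s\right) + \frac{1}{Y{\left(-252,b{\left(j \right)} \right)}} = \left(180735 + 237178\right) + \frac{1}{101 \frac{1}{93 - 252}} = 417913 + \frac{1}{101 \frac{1}{-159}} = 417913 + \frac{1}{101 \left(- \frac{1}{159}\right)} = 417913 + \frac{1}{- \frac{101}{159}} = 417913 - \frac{159}{101} = \frac{42209054}{101}$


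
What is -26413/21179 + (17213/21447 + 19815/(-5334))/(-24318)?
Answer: -24490755812991785/19639553631390252 ≈ -1.2470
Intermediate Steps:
-26413/21179 + (17213/21447 + 19815/(-5334))/(-24318) = -26413*1/21179 + (17213*(1/21447) + 19815*(-1/5334))*(-1/24318) = -26413/21179 + (17213/21447 - 6605/1778)*(-1/24318) = -26413/21179 - 111052721/38132766*(-1/24318) = -26413/21179 + 111052721/927312603588 = -24490755812991785/19639553631390252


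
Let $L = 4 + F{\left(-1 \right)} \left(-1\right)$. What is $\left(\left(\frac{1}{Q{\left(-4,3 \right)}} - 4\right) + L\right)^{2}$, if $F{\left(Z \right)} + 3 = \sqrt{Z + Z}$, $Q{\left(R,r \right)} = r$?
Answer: $\frac{82}{9} - \frac{20 i \sqrt{2}}{3} \approx 9.1111 - 9.4281 i$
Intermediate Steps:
$F{\left(Z \right)} = -3 + \sqrt{2} \sqrt{Z}$ ($F{\left(Z \right)} = -3 + \sqrt{Z + Z} = -3 + \sqrt{2 Z} = -3 + \sqrt{2} \sqrt{Z}$)
$L = 7 - i \sqrt{2}$ ($L = 4 + \left(-3 + \sqrt{2} \sqrt{-1}\right) \left(-1\right) = 4 + \left(-3 + \sqrt{2} i\right) \left(-1\right) = 4 + \left(-3 + i \sqrt{2}\right) \left(-1\right) = 4 + \left(3 - i \sqrt{2}\right) = 7 - i \sqrt{2} \approx 7.0 - 1.4142 i$)
$\left(\left(\frac{1}{Q{\left(-4,3 \right)}} - 4\right) + L\right)^{2} = \left(\left(\frac{1}{3} - 4\right) + \left(7 - i \sqrt{2}\right)\right)^{2} = \left(- \frac{11}{3} + \left(7 - i \sqrt{2}\right)\right)^{2} = \left(\frac{10}{3} - i \sqrt{2}\right)^{2}$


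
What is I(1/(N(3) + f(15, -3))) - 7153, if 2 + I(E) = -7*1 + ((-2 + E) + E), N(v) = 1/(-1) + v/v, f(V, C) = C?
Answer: -21494/3 ≈ -7164.7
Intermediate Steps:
N(v) = 0 (N(v) = 1*(-1) + 1 = -1 + 1 = 0)
I(E) = -11 + 2*E (I(E) = -2 + (-7*1 + ((-2 + E) + E)) = -2 + (-7 + (-2 + 2*E)) = -2 + (-9 + 2*E) = -11 + 2*E)
I(1/(N(3) + f(15, -3))) - 7153 = (-11 + 2/(0 - 3)) - 7153 = (-11 + 2/(-3)) - 7153 = (-11 + 2*(-1/3)) - 7153 = (-11 - 2/3) - 7153 = -35/3 - 7153 = -21494/3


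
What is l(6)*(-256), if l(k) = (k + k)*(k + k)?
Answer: -36864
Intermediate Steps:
l(k) = 4*k**2 (l(k) = (2*k)*(2*k) = 4*k**2)
l(6)*(-256) = (4*6**2)*(-256) = (4*36)*(-256) = 144*(-256) = -36864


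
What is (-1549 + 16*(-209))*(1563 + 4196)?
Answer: -28178787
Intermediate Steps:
(-1549 + 16*(-209))*(1563 + 4196) = (-1549 - 3344)*5759 = -4893*5759 = -28178787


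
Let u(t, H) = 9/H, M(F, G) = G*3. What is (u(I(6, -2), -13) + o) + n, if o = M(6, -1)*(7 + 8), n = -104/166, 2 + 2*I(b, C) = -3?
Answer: -49978/1079 ≈ -46.319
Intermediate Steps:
I(b, C) = -5/2 (I(b, C) = -1 + (½)*(-3) = -1 - 3/2 = -5/2)
n = -52/83 (n = -104*1/166 = -52/83 ≈ -0.62651)
M(F, G) = 3*G
o = -45 (o = (3*(-1))*(7 + 8) = -3*15 = -45)
(u(I(6, -2), -13) + o) + n = (9/(-13) - 45) - 52/83 = (9*(-1/13) - 45) - 52/83 = (-9/13 - 45) - 52/83 = -594/13 - 52/83 = -49978/1079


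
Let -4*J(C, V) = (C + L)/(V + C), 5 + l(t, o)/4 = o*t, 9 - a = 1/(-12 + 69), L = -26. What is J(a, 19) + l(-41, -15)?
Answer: 1556817/638 ≈ 2440.2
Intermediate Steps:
a = 512/57 (a = 9 - 1/(-12 + 69) = 9 - 1/57 = 512/57 ≈ 8.9825)
l(t, o) = -20 + 4*o*t (l(t, o) = -20 + 4*(o*t) = -20 + 4*o*t)
J(C, V) = -(-26 + C)/(4*(C + V)) (J(C, V) = -(C - 26)/(4*(V + C)) = -(-26 + C)/(4*(C + V)))
J(a, 19) + l(-41, -15) = (26 - 1*512/57)/(4*(512/57 + 19)) + (-20 + 4*(-15)*(-41)) = (26 - 512/57)/(4*(1595/57)) + (-20 + 2460) = (1/4)*(57/1595)*(970/57) + 2440 = 97/638 + 2440 = 1556817/638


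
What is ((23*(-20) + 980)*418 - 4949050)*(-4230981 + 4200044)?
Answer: 146384293530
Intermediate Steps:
((23*(-20) + 980)*418 - 4949050)*(-4230981 + 4200044) = ((-460 + 980)*418 - 4949050)*(-30937) = (520*418 - 4949050)*(-30937) = (217360 - 4949050)*(-30937) = -4731690*(-30937) = 146384293530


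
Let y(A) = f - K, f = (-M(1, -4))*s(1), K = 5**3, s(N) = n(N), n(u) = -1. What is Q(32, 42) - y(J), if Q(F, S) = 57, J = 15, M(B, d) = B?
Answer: 181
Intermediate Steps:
s(N) = -1
K = 125
f = 1 (f = -1*1*(-1) = -1*(-1) = 1)
y(A) = -124 (y(A) = 1 - 1*125 = 1 - 125 = -124)
Q(32, 42) - y(J) = 57 - 1*(-124) = 57 + 124 = 181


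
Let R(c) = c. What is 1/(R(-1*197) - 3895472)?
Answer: -1/3895669 ≈ -2.5670e-7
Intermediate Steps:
1/(R(-1*197) - 3895472) = 1/(-1*197 - 3895472) = 1/(-197 - 3895472) = 1/(-3895669) = -1/3895669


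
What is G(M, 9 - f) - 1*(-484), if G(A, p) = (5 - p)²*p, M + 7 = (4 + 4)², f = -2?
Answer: 880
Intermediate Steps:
M = 57 (M = -7 + (4 + 4)² = -7 + 8² = -7 + 64 = 57)
G(A, p) = p*(5 - p)²
G(M, 9 - f) - 1*(-484) = (9 - 1*(-2))*(-5 + (9 - 1*(-2)))² - 1*(-484) = (9 + 2)*(-5 + (9 + 2))² + 484 = 11*(-5 + 11)² + 484 = 11*6² + 484 = 11*36 + 484 = 396 + 484 = 880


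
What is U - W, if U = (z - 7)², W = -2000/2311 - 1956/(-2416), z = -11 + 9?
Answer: 113141285/1395844 ≈ 81.056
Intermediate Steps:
z = -2
W = -77921/1395844 (W = -2000*1/2311 - 1956*(-1/2416) = -2000/2311 + 489/604 = -77921/1395844 ≈ -0.055824)
U = 81 (U = (-2 - 7)² = (-9)² = 81)
U - W = 81 - 1*(-77921/1395844) = 81 + 77921/1395844 = 113141285/1395844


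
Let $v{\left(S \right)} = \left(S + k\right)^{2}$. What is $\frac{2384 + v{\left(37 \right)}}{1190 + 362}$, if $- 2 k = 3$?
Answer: $\frac{14577}{6208} \approx 2.3481$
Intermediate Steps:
$k = - \frac{3}{2}$ ($k = \left(- \frac{1}{2}\right) 3 = - \frac{3}{2} \approx -1.5$)
$v{\left(S \right)} = \left(- \frac{3}{2} + S\right)^{2}$ ($v{\left(S \right)} = \left(S - \frac{3}{2}\right)^{2} = \left(- \frac{3}{2} + S\right)^{2}$)
$\frac{2384 + v{\left(37 \right)}}{1190 + 362} = \frac{2384 + \frac{\left(-3 + 2 \cdot 37\right)^{2}}{4}}{1190 + 362} = \frac{2384 + \frac{\left(-3 + 74\right)^{2}}{4}}{1552} = \left(2384 + \frac{71^{2}}{4}\right) \frac{1}{1552} = \left(2384 + \frac{1}{4} \cdot 5041\right) \frac{1}{1552} = \left(2384 + \frac{5041}{4}\right) \frac{1}{1552} = \frac{14577}{4} \cdot \frac{1}{1552} = \frac{14577}{6208}$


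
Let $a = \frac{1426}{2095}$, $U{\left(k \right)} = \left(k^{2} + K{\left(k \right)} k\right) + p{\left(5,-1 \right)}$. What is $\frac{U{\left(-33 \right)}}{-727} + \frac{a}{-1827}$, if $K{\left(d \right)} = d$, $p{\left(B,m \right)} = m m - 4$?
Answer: $- \frac{8325990577}{2782639755} \approx -2.9921$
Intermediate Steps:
$p{\left(B,m \right)} = -4 + m^{2}$ ($p{\left(B,m \right)} = m^{2} - 4 = -4 + m^{2}$)
$U{\left(k \right)} = -3 + 2 k^{2}$ ($U{\left(k \right)} = \left(k^{2} + k k\right) - \left(4 - \left(-1\right)^{2}\right) = \left(k^{2} + k^{2}\right) + \left(-4 + 1\right) = 2 k^{2} - 3 = -3 + 2 k^{2}$)
$a = \frac{1426}{2095}$ ($a = 1426 \cdot \frac{1}{2095} = \frac{1426}{2095} \approx 0.68067$)
$\frac{U{\left(-33 \right)}}{-727} + \frac{a}{-1827} = \frac{-3 + 2 \left(-33\right)^{2}}{-727} + \frac{1426}{2095 \left(-1827\right)} = \left(-3 + 2 \cdot 1089\right) \left(- \frac{1}{727}\right) + \frac{1426}{2095} \left(- \frac{1}{1827}\right) = \left(-3 + 2178\right) \left(- \frac{1}{727}\right) - \frac{1426}{3827565} = 2175 \left(- \frac{1}{727}\right) - \frac{1426}{3827565} = - \frac{2175}{727} - \frac{1426}{3827565} = - \frac{8325990577}{2782639755}$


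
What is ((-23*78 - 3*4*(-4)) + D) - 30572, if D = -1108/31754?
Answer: -513113440/15877 ≈ -32318.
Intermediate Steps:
D = -554/15877 (D = -1108*1/31754 = -554/15877 ≈ -0.034893)
((-23*78 - 3*4*(-4)) + D) - 30572 = ((-23*78 - 3*4*(-4)) - 554/15877) - 30572 = ((-1794 - 12*(-4)) - 554/15877) - 30572 = ((-1794 + 48) - 554/15877) - 30572 = (-1746 - 554/15877) - 30572 = -27721796/15877 - 30572 = -513113440/15877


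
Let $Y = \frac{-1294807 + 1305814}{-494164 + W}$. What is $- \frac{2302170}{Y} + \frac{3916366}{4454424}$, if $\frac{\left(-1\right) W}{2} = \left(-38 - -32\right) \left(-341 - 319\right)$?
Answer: $\frac{286043987912044849}{2723880276} \approx 1.0501 \cdot 10^{8}$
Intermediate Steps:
$W = -7920$ ($W = - 2 \left(-38 - -32\right) \left(-341 - 319\right) = - 2 \left(-38 + 32\right) \left(-660\right) = - 2 \left(\left(-6\right) \left(-660\right)\right) = \left(-2\right) 3960 = -7920$)
$Y = - \frac{11007}{502084}$ ($Y = \frac{-1294807 + 1305814}{-494164 - 7920} = \frac{11007}{-502084} = 11007 \left(- \frac{1}{502084}\right) = - \frac{11007}{502084} \approx -0.021923$)
$- \frac{2302170}{Y} + \frac{3916366}{4454424} = - \frac{2302170}{- \frac{11007}{502084}} + \frac{3916366}{4454424} = \left(-2302170\right) \left(- \frac{502084}{11007}\right) + 3916366 \cdot \frac{1}{4454424} = \frac{385294240760}{3669} + \frac{1958183}{2227212} = \frac{286043987912044849}{2723880276}$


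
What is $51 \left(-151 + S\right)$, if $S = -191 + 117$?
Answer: $-11475$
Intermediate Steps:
$S = -74$
$51 \left(-151 + S\right) = 51 \left(-151 - 74\right) = 51 \left(-225\right) = -11475$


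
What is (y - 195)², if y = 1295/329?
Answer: 80640400/2209 ≈ 36505.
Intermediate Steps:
y = 185/47 (y = 1295*(1/329) = 185/47 ≈ 3.9362)
(y - 195)² = (185/47 - 195)² = (-8980/47)² = 80640400/2209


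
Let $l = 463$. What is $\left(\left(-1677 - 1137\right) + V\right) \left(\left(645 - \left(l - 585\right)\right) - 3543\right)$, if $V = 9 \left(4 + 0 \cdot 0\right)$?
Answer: $7711728$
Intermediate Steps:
$V = 36$ ($V = 9 \left(4 + 0\right) = 9 \cdot 4 = 36$)
$\left(\left(-1677 - 1137\right) + V\right) \left(\left(645 - \left(l - 585\right)\right) - 3543\right) = \left(\left(-1677 - 1137\right) + 36\right) \left(\left(645 - \left(463 - 585\right)\right) - 3543\right) = \left(-2814 + 36\right) \left(\left(645 - -122\right) - 3543\right) = - 2778 \left(\left(645 + 122\right) - 3543\right) = - 2778 \left(767 - 3543\right) = \left(-2778\right) \left(-2776\right) = 7711728$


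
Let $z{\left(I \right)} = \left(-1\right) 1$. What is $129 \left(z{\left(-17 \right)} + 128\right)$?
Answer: $16383$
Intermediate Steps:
$z{\left(I \right)} = -1$
$129 \left(z{\left(-17 \right)} + 128\right) = 129 \left(-1 + 128\right) = 129 \cdot 127 = 16383$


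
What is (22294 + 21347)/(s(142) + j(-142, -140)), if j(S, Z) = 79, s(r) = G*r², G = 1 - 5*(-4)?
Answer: 43641/423523 ≈ 0.10304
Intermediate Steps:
G = 21 (G = 1 + 20 = 21)
s(r) = 21*r²
(22294 + 21347)/(s(142) + j(-142, -140)) = (22294 + 21347)/(21*142² + 79) = 43641/(21*20164 + 79) = 43641/(423444 + 79) = 43641/423523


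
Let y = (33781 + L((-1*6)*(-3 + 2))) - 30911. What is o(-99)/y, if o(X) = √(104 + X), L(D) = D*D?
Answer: √5/2906 ≈ 0.00076947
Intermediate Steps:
L(D) = D²
y = 2906 (y = (33781 + ((-1*6)*(-3 + 2))²) - 30911 = (33781 + (-6*(-1))²) - 30911 = (33781 + 6²) - 30911 = (33781 + 36) - 30911 = 33817 - 30911 = 2906)
o(-99)/y = √(104 - 99)/2906 = √5*(1/2906) = √5/2906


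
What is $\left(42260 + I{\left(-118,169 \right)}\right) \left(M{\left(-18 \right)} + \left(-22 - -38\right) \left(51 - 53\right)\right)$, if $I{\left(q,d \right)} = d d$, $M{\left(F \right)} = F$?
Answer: $-3541050$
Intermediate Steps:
$I{\left(q,d \right)} = d^{2}$
$\left(42260 + I{\left(-118,169 \right)}\right) \left(M{\left(-18 \right)} + \left(-22 - -38\right) \left(51 - 53\right)\right) = \left(42260 + 169^{2}\right) \left(-18 + \left(-22 - -38\right) \left(51 - 53\right)\right) = \left(42260 + 28561\right) \left(-18 + \left(-22 + 38\right) \left(-2\right)\right) = 70821 \left(-18 + 16 \left(-2\right)\right) = 70821 \left(-18 - 32\right) = 70821 \left(-50\right) = -3541050$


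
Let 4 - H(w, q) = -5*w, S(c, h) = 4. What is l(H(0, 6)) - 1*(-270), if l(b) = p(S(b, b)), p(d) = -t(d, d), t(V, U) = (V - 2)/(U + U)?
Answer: 1079/4 ≈ 269.75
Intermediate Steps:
H(w, q) = 4 + 5*w (H(w, q) = 4 - (-5)*w = 4 + 5*w)
t(V, U) = (-2 + V)/(2*U) (t(V, U) = (-2 + V)/((2*U)) = (-2 + V)*(1/(2*U)) = (-2 + V)/(2*U))
p(d) = -(-2 + d)/(2*d)
l(b) = -¼ (l(b) = (½)*(2 - 1*4)/4 = (½)*(¼)*(2 - 4) = (½)*(¼)*(-2) = -¼)
l(H(0, 6)) - 1*(-270) = -¼ - 1*(-270) = -¼ + 270 = 1079/4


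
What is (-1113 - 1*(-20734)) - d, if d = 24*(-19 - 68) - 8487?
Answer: 30196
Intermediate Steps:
d = -10575 (d = 24*(-87) - 8487 = -2088 - 8487 = -10575)
(-1113 - 1*(-20734)) - d = (-1113 - 1*(-20734)) - 1*(-10575) = (-1113 + 20734) + 10575 = 19621 + 10575 = 30196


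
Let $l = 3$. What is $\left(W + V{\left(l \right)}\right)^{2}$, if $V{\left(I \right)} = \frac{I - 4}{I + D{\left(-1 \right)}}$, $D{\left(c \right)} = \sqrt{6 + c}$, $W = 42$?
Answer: $\frac{13615}{8} + \frac{165 \sqrt{5}}{8} \approx 1748.0$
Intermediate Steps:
$V{\left(I \right)} = \frac{-4 + I}{I + \sqrt{5}}$ ($V{\left(I \right)} = \frac{I - 4}{I + \sqrt{6 - 1}} = \frac{-4 + I}{I + \sqrt{5}}$)
$\left(W + V{\left(l \right)}\right)^{2} = \left(42 + \frac{-4 + 3}{3 + \sqrt{5}}\right)^{2} = \left(42 + \frac{1}{3 + \sqrt{5}} \left(-1\right)\right)^{2} = \left(42 - \frac{1}{3 + \sqrt{5}}\right)^{2}$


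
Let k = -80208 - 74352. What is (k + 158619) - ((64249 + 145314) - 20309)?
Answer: -185195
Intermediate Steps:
k = -154560
(k + 158619) - ((64249 + 145314) - 20309) = (-154560 + 158619) - ((64249 + 145314) - 20309) = 4059 - (209563 - 20309) = 4059 - 1*189254 = 4059 - 189254 = -185195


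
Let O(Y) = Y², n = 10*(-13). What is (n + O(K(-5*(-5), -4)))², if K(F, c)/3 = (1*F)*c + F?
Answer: 2549745025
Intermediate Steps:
K(F, c) = 3*F + 3*F*c (K(F, c) = 3*((1*F)*c + F) = 3*(F*c + F) = 3*(F + F*c) = 3*F + 3*F*c)
n = -130
(n + O(K(-5*(-5), -4)))² = (-130 + (3*(-5*(-5))*(1 - 4))²)² = (-130 + (3*25*(-3))²)² = (-130 + (-225)²)² = (-130 + 50625)² = 50495² = 2549745025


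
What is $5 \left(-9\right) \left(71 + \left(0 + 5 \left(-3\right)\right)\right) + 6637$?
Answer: $4117$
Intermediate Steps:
$5 \left(-9\right) \left(71 + \left(0 + 5 \left(-3\right)\right)\right) + 6637 = - 45 \left(71 + \left(0 - 15\right)\right) + 6637 = - 45 \left(71 - 15\right) + 6637 = \left(-45\right) 56 + 6637 = -2520 + 6637 = 4117$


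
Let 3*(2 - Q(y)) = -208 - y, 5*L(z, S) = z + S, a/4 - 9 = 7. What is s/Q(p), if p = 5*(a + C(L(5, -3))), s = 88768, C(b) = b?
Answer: 33288/67 ≈ 496.84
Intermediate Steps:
a = 64 (a = 36 + 4*7 = 36 + 28 = 64)
L(z, S) = S/5 + z/5 (L(z, S) = (z + S)/5 = (S + z)/5 = S/5 + z/5)
p = 322 (p = 5*(64 + ((⅕)*(-3) + (⅕)*5)) = 5*(64 + (-⅗ + 1)) = 5*(64 + ⅖) = 5*(322/5) = 322)
Q(y) = 214/3 + y/3 (Q(y) = 2 - (-208 - y)/3 = 2 + (208/3 + y/3) = 214/3 + y/3)
s/Q(p) = 88768/(214/3 + (⅓)*322) = 88768/(214/3 + 322/3) = 88768/(536/3) = 88768*(3/536) = 33288/67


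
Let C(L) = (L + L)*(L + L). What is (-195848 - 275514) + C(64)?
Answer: -454978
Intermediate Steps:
C(L) = 4*L² (C(L) = (2*L)*(2*L) = 4*L²)
(-195848 - 275514) + C(64) = (-195848 - 275514) + 4*64² = -471362 + 4*4096 = -471362 + 16384 = -454978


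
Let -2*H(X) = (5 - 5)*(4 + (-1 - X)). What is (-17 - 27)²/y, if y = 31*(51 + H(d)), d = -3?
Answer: 1936/1581 ≈ 1.2245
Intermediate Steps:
H(X) = 0 (H(X) = -(5 - 5)*(4 + (-1 - X))/2 = -0*(3 - X) = -½*0 = 0)
y = 1581 (y = 31*(51 + 0) = 31*51 = 1581)
(-17 - 27)²/y = (-17 - 27)²/1581 = (-44)²*(1/1581) = 1936*(1/1581) = 1936/1581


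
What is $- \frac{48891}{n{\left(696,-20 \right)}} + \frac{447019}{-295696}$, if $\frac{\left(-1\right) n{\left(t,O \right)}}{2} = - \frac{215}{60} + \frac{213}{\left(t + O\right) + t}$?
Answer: $- \frac{14879276175989}{2086135280} \approx -7132.5$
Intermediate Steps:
$n{\left(t,O \right)} = \frac{43}{6} - \frac{426}{O + 2 t}$ ($n{\left(t,O \right)} = - 2 \left(- \frac{215}{60} + \frac{213}{\left(t + O\right) + t}\right) = - 2 \left(\left(-215\right) \frac{1}{60} + \frac{213}{\left(O + t\right) + t}\right) = - 2 \left(- \frac{43}{12} + \frac{213}{O + 2 t}\right) = \frac{43}{6} - \frac{426}{O + 2 t}$)
$- \frac{48891}{n{\left(696,-20 \right)}} + \frac{447019}{-295696} = - \frac{48891}{\frac{1}{6} \frac{1}{-20 + 2 \cdot 696} \left(-2556 + 43 \left(-20\right) + 86 \cdot 696\right)} + \frac{447019}{-295696} = - \frac{48891}{\frac{1}{6} \frac{1}{-20 + 1392} \left(-2556 - 860 + 59856\right)} + 447019 \left(- \frac{1}{295696}\right) = - \frac{48891}{\frac{1}{6} \cdot \frac{1}{1372} \cdot 56440} - \frac{447019}{295696} = - \frac{48891}{\frac{7055}{1029}} - \frac{447019}{295696} = \left(-48891\right) \frac{1029}{7055} - \frac{447019}{295696} = - \frac{50308839}{7055} - \frac{447019}{295696} = - \frac{14879276175989}{2086135280}$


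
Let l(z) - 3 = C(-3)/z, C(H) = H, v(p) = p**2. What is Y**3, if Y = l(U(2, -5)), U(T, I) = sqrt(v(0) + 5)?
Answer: 216/5 - 432*sqrt(5)/25 ≈ 4.5607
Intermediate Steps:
U(T, I) = sqrt(5) (U(T, I) = sqrt(0**2 + 5) = sqrt(0 + 5) = sqrt(5))
l(z) = 3 - 3/z
Y = 3 - 3*sqrt(5)/5 ≈ 1.6584
Y**3 = (3 - 3*sqrt(5)/5)**3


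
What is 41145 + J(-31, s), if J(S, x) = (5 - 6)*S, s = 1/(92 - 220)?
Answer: 41176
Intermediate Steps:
s = -1/128 (s = 1/(-128) = -1/128 ≈ -0.0078125)
J(S, x) = -S
41145 + J(-31, s) = 41145 - 1*(-31) = 41145 + 31 = 41176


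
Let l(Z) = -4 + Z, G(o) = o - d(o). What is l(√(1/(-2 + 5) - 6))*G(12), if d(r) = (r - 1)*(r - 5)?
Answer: 260 - 65*I*√51/3 ≈ 260.0 - 154.73*I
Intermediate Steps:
d(r) = (-1 + r)*(-5 + r)
G(o) = -5 - o² + 7*o (G(o) = o - (5 + o² - 6*o) = o + (-5 - o² + 6*o) = -5 - o² + 7*o)
l(√(1/(-2 + 5) - 6))*G(12) = (-4 + √(1/(-2 + 5) - 6))*(-5 - 1*12² + 7*12) = (-4 + √(1/3 - 6))*(-5 - 1*144 + 84) = (-4 + √(⅓ - 6))*(-5 - 144 + 84) = (-4 + √(-17/3))*(-65) = (-4 + I*√51/3)*(-65) = 260 - 65*I*√51/3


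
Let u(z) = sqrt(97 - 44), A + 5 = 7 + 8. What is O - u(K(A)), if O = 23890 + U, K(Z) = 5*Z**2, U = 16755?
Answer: 40645 - sqrt(53) ≈ 40638.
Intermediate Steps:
A = 10 (A = -5 + (7 + 8) = -5 + 15 = 10)
u(z) = sqrt(53)
O = 40645 (O = 23890 + 16755 = 40645)
O - u(K(A)) = 40645 - sqrt(53)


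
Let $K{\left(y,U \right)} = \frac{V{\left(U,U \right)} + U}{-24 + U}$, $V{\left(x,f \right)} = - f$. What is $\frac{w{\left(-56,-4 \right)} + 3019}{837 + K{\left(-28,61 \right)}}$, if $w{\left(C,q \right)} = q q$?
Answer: $\frac{3035}{837} \approx 3.626$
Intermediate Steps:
$w{\left(C,q \right)} = q^{2}$
$K{\left(y,U \right)} = 0$ ($K{\left(y,U \right)} = \frac{- U + U}{-24 + U} = \frac{0}{-24 + U} = 0$)
$\frac{w{\left(-56,-4 \right)} + 3019}{837 + K{\left(-28,61 \right)}} = \frac{\left(-4\right)^{2} + 3019}{837 + 0} = \frac{16 + 3019}{837} = 3035 \cdot \frac{1}{837} = \frac{3035}{837}$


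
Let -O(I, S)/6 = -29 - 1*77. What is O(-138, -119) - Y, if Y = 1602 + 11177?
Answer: -12143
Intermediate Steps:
O(I, S) = 636 (O(I, S) = -6*(-29 - 1*77) = -6*(-29 - 77) = -6*(-106) = 636)
Y = 12779
O(-138, -119) - Y = 636 - 1*12779 = 636 - 12779 = -12143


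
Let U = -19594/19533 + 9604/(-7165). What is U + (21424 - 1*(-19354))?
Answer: 5706713983268/139953945 ≈ 40776.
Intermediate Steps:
U = -327985942/139953945 (U = -19594*1/19533 + 9604*(-1/7165) = -19594/19533 - 9604/7165 = -327985942/139953945 ≈ -2.3435)
U + (21424 - 1*(-19354)) = -327985942/139953945 + (21424 - 1*(-19354)) = -327985942/139953945 + (21424 + 19354) = -327985942/139953945 + 40778 = 5706713983268/139953945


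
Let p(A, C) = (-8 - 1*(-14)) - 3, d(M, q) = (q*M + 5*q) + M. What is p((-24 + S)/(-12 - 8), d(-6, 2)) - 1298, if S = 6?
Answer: -1295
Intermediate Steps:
d(M, q) = M + 5*q + M*q (d(M, q) = (M*q + 5*q) + M = (5*q + M*q) + M = M + 5*q + M*q)
p(A, C) = 3 (p(A, C) = (-8 + 14) - 3 = 6 - 3 = 3)
p((-24 + S)/(-12 - 8), d(-6, 2)) - 1298 = 3 - 1298 = -1295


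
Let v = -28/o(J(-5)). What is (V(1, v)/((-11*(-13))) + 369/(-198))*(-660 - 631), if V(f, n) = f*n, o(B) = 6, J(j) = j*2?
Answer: 2100457/858 ≈ 2448.1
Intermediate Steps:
J(j) = 2*j
v = -14/3 (v = -28/6 = -28*1/6 = -14/3 ≈ -4.6667)
(V(1, v)/((-11*(-13))) + 369/(-198))*(-660 - 631) = ((1*(-14/3))/((-11*(-13))) + 369/(-198))*(-660 - 631) = (-14/3/143 + 369*(-1/198))*(-1291) = (-14/3*1/143 - 41/22)*(-1291) = (-14/429 - 41/22)*(-1291) = -1627/858*(-1291) = 2100457/858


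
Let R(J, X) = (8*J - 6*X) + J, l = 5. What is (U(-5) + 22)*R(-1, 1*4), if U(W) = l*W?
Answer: 99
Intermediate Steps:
R(J, X) = -6*X + 9*J (R(J, X) = (-6*X + 8*J) + J = -6*X + 9*J)
U(W) = 5*W
(U(-5) + 22)*R(-1, 1*4) = (5*(-5) + 22)*(-6*4 + 9*(-1)) = (-25 + 22)*(-6*4 - 9) = -3*(-24 - 9) = -3*(-33) = 99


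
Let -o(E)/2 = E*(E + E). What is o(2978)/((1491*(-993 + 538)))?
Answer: 35473936/678405 ≈ 52.290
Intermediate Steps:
o(E) = -4*E² (o(E) = -2*E*(E + E) = -2*E*2*E = -4*E²)
o(2978)/((1491*(-993 + 538))) = (-4*2978²)/((1491*(-993 + 538))) = (-4*8868484)/((1491*(-455))) = -35473936/(-678405) = -35473936*(-1/678405) = 35473936/678405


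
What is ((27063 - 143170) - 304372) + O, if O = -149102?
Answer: -569581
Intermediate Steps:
((27063 - 143170) - 304372) + O = ((27063 - 143170) - 304372) - 149102 = (-116107 - 304372) - 149102 = -420479 - 149102 = -569581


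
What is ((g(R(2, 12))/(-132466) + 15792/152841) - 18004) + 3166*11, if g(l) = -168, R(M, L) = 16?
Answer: 56764049665182/3374372651 ≈ 16822.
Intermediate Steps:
((g(R(2, 12))/(-132466) + 15792/152841) - 18004) + 3166*11 = ((-168/(-132466) + 15792/152841) - 18004) + 3166*11 = ((-168*(-1/132466) + 15792*(1/152841)) - 18004) + 34826 = ((84/66233 + 5264/50947) - 18004) + 34826 = (352930060/3374372651 - 18004) + 34826 = -60751852278544/3374372651 + 34826 = 56764049665182/3374372651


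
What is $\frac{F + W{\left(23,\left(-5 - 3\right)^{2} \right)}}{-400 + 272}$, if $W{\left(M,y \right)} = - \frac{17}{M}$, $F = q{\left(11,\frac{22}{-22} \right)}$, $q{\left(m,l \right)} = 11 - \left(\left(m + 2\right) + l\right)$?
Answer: $\frac{5}{368} \approx 0.013587$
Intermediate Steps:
$q{\left(m,l \right)} = 9 - l - m$ ($q{\left(m,l \right)} = 11 - \left(\left(2 + m\right) + l\right) = 11 - \left(2 + l + m\right) = 9 - l - m$)
$F = -1$ ($F = 9 - \frac{22}{-22} - 11 = 9 - 22 \left(- \frac{1}{22}\right) - 11 = 9 - -1 - 11 = 9 + 1 - 11 = -1$)
$\frac{F + W{\left(23,\left(-5 - 3\right)^{2} \right)}}{-400 + 272} = \frac{-1 - \frac{17}{23}}{-400 + 272} = \frac{-1 - \frac{17}{23}}{-128} = \left(-1 - \frac{17}{23}\right) \left(- \frac{1}{128}\right) = \left(- \frac{40}{23}\right) \left(- \frac{1}{128}\right) = \frac{5}{368}$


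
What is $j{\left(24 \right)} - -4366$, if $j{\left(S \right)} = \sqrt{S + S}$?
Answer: $4366 + 4 \sqrt{3} \approx 4372.9$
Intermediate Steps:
$j{\left(S \right)} = \sqrt{2} \sqrt{S}$ ($j{\left(S \right)} = \sqrt{2 S} = \sqrt{2} \sqrt{S}$)
$j{\left(24 \right)} - -4366 = \sqrt{2} \sqrt{24} - -4366 = \sqrt{2} \cdot 2 \sqrt{6} + 4366 = 4 \sqrt{3} + 4366 = 4366 + 4 \sqrt{3}$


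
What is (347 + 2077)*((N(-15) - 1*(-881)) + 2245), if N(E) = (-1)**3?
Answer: 7575000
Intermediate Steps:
N(E) = -1
(347 + 2077)*((N(-15) - 1*(-881)) + 2245) = (347 + 2077)*((-1 - 1*(-881)) + 2245) = 2424*((-1 + 881) + 2245) = 2424*(880 + 2245) = 2424*3125 = 7575000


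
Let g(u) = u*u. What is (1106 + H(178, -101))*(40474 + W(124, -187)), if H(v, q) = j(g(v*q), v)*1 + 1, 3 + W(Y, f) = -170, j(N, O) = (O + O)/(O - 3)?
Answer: 7821658381/175 ≈ 4.4695e+7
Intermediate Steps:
g(u) = u**2
j(N, O) = 2*O/(-3 + O) (j(N, O) = (2*O)/(-3 + O) = 2*O/(-3 + O))
W(Y, f) = -173 (W(Y, f) = -3 - 170 = -173)
H(v, q) = 1 + 2*v/(-3 + v) (H(v, q) = (2*v/(-3 + v))*1 + 1 = 2*v/(-3 + v) + 1 = 1 + 2*v/(-3 + v))
(1106 + H(178, -101))*(40474 + W(124, -187)) = (1106 + 3*(-1 + 178)/(-3 + 178))*(40474 - 173) = (1106 + 3*177/175)*40301 = (1106 + 3*(1/175)*177)*40301 = (1106 + 531/175)*40301 = (194081/175)*40301 = 7821658381/175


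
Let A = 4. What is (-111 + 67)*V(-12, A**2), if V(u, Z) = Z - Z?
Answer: 0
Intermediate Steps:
V(u, Z) = 0
(-111 + 67)*V(-12, A**2) = (-111 + 67)*0 = -44*0 = 0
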